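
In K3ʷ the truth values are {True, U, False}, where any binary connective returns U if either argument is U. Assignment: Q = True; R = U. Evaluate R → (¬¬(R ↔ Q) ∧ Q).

U

R ↔ Q = U ↔ True = U
¬(R ↔ Q) = ¬U = U
¬¬(R ↔ Q) = ¬U = U
¬¬(R ↔ Q) ∧ Q = U ∧ True = U
R → (¬¬(R ↔ Q) ∧ Q) = U → U = U  [any arg is the third value ⇒ result is the third value]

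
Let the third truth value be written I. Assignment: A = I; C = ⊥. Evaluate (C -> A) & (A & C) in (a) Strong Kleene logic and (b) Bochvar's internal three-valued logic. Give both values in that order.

In Strong Kleene logic: C -> A = ⊥ -> I = ⊤  [~⊥ | I]
A & C = I & ⊥ = ⊥
(C -> A) & (A & C) = ⊤ & ⊥ = ⊥
In Bochvar's internal three-valued logic: C -> A = ⊥ -> I = I  [any arg is the third value ⇒ result is the third value]
A & C = I & ⊥ = I
(C -> A) & (A & C) = I & I = I
They differ because Strong Kleene logic and Bochvar's internal three-valued logic treat I differently under the binary connectives.

⊥; I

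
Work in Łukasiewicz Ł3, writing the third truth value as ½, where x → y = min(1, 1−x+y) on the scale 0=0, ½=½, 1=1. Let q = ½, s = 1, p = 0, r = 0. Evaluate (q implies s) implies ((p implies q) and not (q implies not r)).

q implies s = ½ implies 1 = 1
p implies q = 0 implies ½ = 1
not r = not 0 = 1
q implies not r = ½ implies 1 = 1
not (q implies not r) = not 1 = 0
(p implies q) and not (q implies not r) = 1 and 0 = 0
(q implies s) implies ((p implies q) and not (q implies not r)) = 1 implies 0 = 0

0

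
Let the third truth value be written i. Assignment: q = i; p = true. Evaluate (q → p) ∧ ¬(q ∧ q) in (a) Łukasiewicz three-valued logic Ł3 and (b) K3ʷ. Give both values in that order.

In Łukasiewicz three-valued logic Ł3: q → p = i → true = true
q ∧ q = i ∧ i = i
¬(q ∧ q) = ¬i = i
(q → p) ∧ ¬(q ∧ q) = true ∧ i = i
In K3ʷ: q → p = i → true = i  [any arg is the third value ⇒ result is the third value]
q ∧ q = i ∧ i = i
¬(q ∧ q) = ¬i = i
(q → p) ∧ ¬(q ∧ q) = i ∧ i = i

i; i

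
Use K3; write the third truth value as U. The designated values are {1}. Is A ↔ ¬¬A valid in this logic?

No

Countermodel: A=U gives U, which is not designated.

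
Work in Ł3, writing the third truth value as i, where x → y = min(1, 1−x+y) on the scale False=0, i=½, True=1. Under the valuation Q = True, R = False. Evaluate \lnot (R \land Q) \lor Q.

True

R \land Q = False \land True = False
\lnot (R \land Q) = \lnot False = True
\lnot (R \land Q) \lor Q = True \lor True = True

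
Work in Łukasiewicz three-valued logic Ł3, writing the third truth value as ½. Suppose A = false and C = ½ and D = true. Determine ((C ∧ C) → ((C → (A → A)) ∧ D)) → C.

C ∧ C = ½ ∧ ½ = ½
A → A = false → false = true
C → (A → A) = ½ → true = true  [min(1, 1−½+1)]
(C → (A → A)) ∧ D = true ∧ true = true
(C ∧ C) → ((C → (A → A)) ∧ D) = ½ → true = true
((C ∧ C) → ((C → (A → A)) ∧ D)) → C = true → ½ = ½

½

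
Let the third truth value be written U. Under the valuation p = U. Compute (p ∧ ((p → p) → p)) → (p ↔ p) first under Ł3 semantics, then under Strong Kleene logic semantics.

In Ł3: p → p = U → U = T
(p → p) → p = T → U = U
p ∧ ((p → p) → p) = U ∧ U = U
p ↔ p = U ↔ U = T
(p ∧ ((p → p) → p)) → (p ↔ p) = U → T = T
In Strong Kleene logic: p → p = U → U = U
(p → p) → p = U → U = U
p ∧ ((p → p) → p) = U ∧ U = U
p ↔ p = U ↔ U = U
(p ∧ ((p → p) → p)) → (p ↔ p) = U → U = U
They differ because Ł3 and Strong Kleene logic treat U differently under implication.

T; U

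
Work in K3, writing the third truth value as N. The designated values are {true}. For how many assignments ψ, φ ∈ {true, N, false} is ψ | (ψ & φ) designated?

Designated under: (ψ=true, φ=true); (ψ=true, φ=N); (ψ=true, φ=false).

3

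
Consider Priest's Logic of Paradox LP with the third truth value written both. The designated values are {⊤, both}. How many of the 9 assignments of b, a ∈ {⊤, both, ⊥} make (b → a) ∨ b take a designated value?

Of the 9 assignments, 9 give a value in {⊤, both}.

9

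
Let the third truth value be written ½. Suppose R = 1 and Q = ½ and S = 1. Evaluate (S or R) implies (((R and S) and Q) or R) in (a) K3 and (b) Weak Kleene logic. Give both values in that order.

1; ½

In K3: S or R = 1 or 1 = 1
R and S = 1 and 1 = 1
(R and S) and Q = 1 and ½ = ½
((R and S) and Q) or R = ½ or 1 = 1
(S or R) implies (((R and S) and Q) or R) = 1 implies 1 = 1
In Weak Kleene logic: S or R = 1 or 1 = 1
R and S = 1 and 1 = 1
(R and S) and Q = 1 and ½ = ½
((R and S) and Q) or R = ½ or 1 = ½
(S or R) implies (((R and S) and Q) or R) = 1 implies ½ = ½  [any arg is the third value ⇒ result is the third value]
They differ because K3 and Weak Kleene logic treat ½ differently under the binary connectives.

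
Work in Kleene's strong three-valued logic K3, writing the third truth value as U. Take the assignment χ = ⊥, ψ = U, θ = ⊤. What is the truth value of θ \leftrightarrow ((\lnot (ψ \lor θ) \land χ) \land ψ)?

⊥

ψ \lor θ = U \lor ⊤ = ⊤
\lnot (ψ \lor θ) = \lnot ⊤ = ⊥
\lnot (ψ \lor θ) \land χ = ⊥ \land ⊥ = ⊥
(\lnot (ψ \lor θ) \land χ) \land ψ = ⊥ \land U = ⊥
θ \leftrightarrow ((\lnot (ψ \lor θ) \land χ) \land ψ) = ⊤ \leftrightarrow ⊥ = ⊥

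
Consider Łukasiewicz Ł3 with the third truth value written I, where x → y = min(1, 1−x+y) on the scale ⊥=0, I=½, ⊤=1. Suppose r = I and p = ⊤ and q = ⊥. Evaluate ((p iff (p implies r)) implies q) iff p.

I

p implies r = ⊤ implies I = I  [min(1, 1−1+½)]
p iff (p implies r) = ⊤ iff I = I
(p iff (p implies r)) implies q = I implies ⊥ = I
((p iff (p implies r)) implies q) iff p = I iff ⊤ = I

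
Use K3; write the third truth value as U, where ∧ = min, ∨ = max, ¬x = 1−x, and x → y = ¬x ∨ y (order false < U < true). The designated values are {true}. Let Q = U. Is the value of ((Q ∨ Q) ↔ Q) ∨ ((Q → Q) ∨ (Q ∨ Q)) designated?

No

Q ∨ Q = U ∨ U = U
(Q ∨ Q) ↔ Q = U ↔ U = U
Q → Q = U → U = U  [¬U ∨ U]
Q ∨ Q = U ∨ U = U
(Q → Q) ∨ (Q ∨ Q) = U ∨ U = U
((Q ∨ Q) ↔ Q) ∨ ((Q → Q) ∨ (Q ∨ Q)) = U ∨ U = U
U ∉ {true}.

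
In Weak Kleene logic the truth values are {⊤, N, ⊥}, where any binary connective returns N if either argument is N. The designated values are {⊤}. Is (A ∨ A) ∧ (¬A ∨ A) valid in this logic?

Countermodel: A=N gives N, which is not designated.

No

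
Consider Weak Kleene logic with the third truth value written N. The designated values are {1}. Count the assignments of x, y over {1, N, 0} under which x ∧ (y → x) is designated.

2

Designated under: (x=1, y=1); (x=1, y=0).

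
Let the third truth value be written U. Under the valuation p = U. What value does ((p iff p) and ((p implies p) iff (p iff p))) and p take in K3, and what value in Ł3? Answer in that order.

U; U

In K3: p iff p = U iff U = U
p implies p = U implies U = U  [not U or U]
p iff p = U iff U = U
(p implies p) iff (p iff p) = U iff U = U
(p iff p) and ((p implies p) iff (p iff p)) = U and U = U
((p iff p) and ((p implies p) iff (p iff p))) and p = U and U = U
In Ł3: p iff p = U iff U = ⊤  [1 − |½−½|]
p implies p = U implies U = ⊤
p iff p = U iff U = ⊤
(p implies p) iff (p iff p) = ⊤ iff ⊤ = ⊤
(p iff p) and ((p implies p) iff (p iff p)) = ⊤ and ⊤ = ⊤
((p iff p) and ((p implies p) iff (p iff p))) and p = ⊤ and U = U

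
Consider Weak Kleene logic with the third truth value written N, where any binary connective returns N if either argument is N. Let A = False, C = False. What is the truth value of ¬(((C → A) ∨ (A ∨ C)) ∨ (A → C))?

False

C → A = False → False = True
A ∨ C = False ∨ False = False
(C → A) ∨ (A ∨ C) = True ∨ False = True
A → C = False → False = True
((C → A) ∨ (A ∨ C)) ∨ (A → C) = True ∨ True = True
¬(((C → A) ∨ (A ∨ C)) ∨ (A → C)) = ¬True = False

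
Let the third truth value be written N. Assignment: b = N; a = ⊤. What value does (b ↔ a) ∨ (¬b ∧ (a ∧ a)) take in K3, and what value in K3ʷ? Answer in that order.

In K3: b ↔ a = N ↔ ⊤ = N
¬b = ¬N = N
a ∧ a = ⊤ ∧ ⊤ = ⊤
¬b ∧ (a ∧ a) = N ∧ ⊤ = N
(b ↔ a) ∨ (¬b ∧ (a ∧ a)) = N ∨ N = N
In K3ʷ: b ↔ a = N ↔ ⊤ = N
¬b = ¬N = N
a ∧ a = ⊤ ∧ ⊤ = ⊤
¬b ∧ (a ∧ a) = N ∧ ⊤ = N
(b ↔ a) ∨ (¬b ∧ (a ∧ a)) = N ∨ N = N

N; N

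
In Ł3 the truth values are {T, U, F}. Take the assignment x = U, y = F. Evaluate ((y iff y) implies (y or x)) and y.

y iff y = F iff F = T
y or x = F or U = U
(y iff y) implies (y or x) = T implies U = U  [min(1, 1−1+½)]
((y iff y) implies (y or x)) and y = U and F = F

F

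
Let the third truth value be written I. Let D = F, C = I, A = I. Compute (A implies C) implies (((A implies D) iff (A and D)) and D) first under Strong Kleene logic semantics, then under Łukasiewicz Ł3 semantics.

I; F

In Strong Kleene logic: A implies C = I implies I = I  [not I or I]
A implies D = I implies F = I
A and D = I and F = F
(A implies D) iff (A and D) = I iff F = I
((A implies D) iff (A and D)) and D = I and F = F
(A implies C) implies (((A implies D) iff (A and D)) and D) = I implies F = I
In Łukasiewicz Ł3: A implies C = I implies I = T  [min(1, 1−½+½)]
A implies D = I implies F = I
A and D = I and F = F
(A implies D) iff (A and D) = I iff F = I
((A implies D) iff (A and D)) and D = I and F = F
(A implies C) implies (((A implies D) iff (A and D)) and D) = T implies F = F
They differ because Strong Kleene logic and Łukasiewicz Ł3 treat I differently under implication.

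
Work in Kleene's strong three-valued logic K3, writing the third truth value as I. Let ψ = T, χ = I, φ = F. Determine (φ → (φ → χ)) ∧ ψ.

T

φ → χ = F → I = T  [¬F ∨ I]
φ → (φ → χ) = F → T = T
(φ → (φ → χ)) ∧ ψ = T ∧ T = T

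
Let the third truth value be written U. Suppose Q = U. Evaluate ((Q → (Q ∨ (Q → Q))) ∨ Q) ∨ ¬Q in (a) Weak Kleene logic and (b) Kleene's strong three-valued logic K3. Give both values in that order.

In Weak Kleene logic: Q → Q = U → U = U
Q ∨ (Q → Q) = U ∨ U = U
Q → (Q ∨ (Q → Q)) = U → U = U
(Q → (Q ∨ (Q → Q))) ∨ Q = U ∨ U = U
¬Q = ¬U = U
((Q → (Q ∨ (Q → Q))) ∨ Q) ∨ ¬Q = U ∨ U = U
In Kleene's strong three-valued logic K3: Q → Q = U → U = U  [¬U ∨ U]
Q ∨ (Q → Q) = U ∨ U = U
Q → (Q ∨ (Q → Q)) = U → U = U
(Q → (Q ∨ (Q → Q))) ∨ Q = U ∨ U = U
¬Q = ¬U = U
((Q → (Q ∨ (Q → Q))) ∨ Q) ∨ ¬Q = U ∨ U = U

U; U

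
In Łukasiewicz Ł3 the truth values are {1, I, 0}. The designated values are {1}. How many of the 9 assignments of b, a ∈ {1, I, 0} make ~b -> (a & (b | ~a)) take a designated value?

5

Of the 9 assignments, 5 give a value in {1}.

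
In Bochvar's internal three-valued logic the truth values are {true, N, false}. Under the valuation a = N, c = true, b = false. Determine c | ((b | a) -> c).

N

b | a = false | N = N
(b | a) -> c = N -> true = N  [any arg is the third value ⇒ result is the third value]
c | ((b | a) -> c) = true | N = N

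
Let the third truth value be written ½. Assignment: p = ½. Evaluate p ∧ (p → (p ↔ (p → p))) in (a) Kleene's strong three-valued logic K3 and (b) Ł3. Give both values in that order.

½; ½

In Kleene's strong three-valued logic K3: p → p = ½ → ½ = ½
p ↔ (p → p) = ½ ↔ ½ = ½
p → (p ↔ (p → p)) = ½ → ½ = ½
p ∧ (p → (p ↔ (p → p))) = ½ ∧ ½ = ½
In Ł3: p → p = ½ → ½ = ⊤  [min(1, 1−½+½)]
p ↔ (p → p) = ½ ↔ ⊤ = ½
p → (p ↔ (p → p)) = ½ → ½ = ⊤
p ∧ (p → (p ↔ (p → p))) = ½ ∧ ⊤ = ½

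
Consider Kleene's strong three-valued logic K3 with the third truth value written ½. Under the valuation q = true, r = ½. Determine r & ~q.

false

~q = ~true = false
r & ~q = ½ & false = false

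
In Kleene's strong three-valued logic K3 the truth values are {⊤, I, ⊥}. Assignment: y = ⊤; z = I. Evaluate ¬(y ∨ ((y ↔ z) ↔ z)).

⊥

y ↔ z = ⊤ ↔ I = I
(y ↔ z) ↔ z = I ↔ I = I
y ∨ ((y ↔ z) ↔ z) = ⊤ ∨ I = ⊤
¬(y ∨ ((y ↔ z) ↔ z)) = ¬⊤ = ⊥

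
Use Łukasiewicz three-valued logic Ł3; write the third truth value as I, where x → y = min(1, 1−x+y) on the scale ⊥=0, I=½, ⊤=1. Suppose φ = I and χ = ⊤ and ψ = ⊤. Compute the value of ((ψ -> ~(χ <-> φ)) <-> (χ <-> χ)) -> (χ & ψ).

χ <-> φ = ⊤ <-> I = I  [1 − |1−½|]
~(χ <-> φ) = ~I = I
ψ -> ~(χ <-> φ) = ⊤ -> I = I
χ <-> χ = ⊤ <-> ⊤ = ⊤
(ψ -> ~(χ <-> φ)) <-> (χ <-> χ) = I <-> ⊤ = I
χ & ψ = ⊤ & ⊤ = ⊤
((ψ -> ~(χ <-> φ)) <-> (χ <-> χ)) -> (χ & ψ) = I -> ⊤ = ⊤

⊤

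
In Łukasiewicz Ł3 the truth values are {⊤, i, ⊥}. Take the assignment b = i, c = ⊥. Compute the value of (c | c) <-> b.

c | c = ⊥ | ⊥ = ⊥
(c | c) <-> b = ⊥ <-> i = i

i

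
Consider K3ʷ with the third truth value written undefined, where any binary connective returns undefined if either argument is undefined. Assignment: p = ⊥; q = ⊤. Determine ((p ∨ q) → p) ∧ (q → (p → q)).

p ∨ q = ⊥ ∨ ⊤ = ⊤
(p ∨ q) → p = ⊤ → ⊥ = ⊥
p → q = ⊥ → ⊤ = ⊤
q → (p → q) = ⊤ → ⊤ = ⊤
((p ∨ q) → p) ∧ (q → (p → q)) = ⊥ ∧ ⊤ = ⊥

⊥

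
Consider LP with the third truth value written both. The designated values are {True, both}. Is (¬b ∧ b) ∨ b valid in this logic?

Countermodel: b=False gives False, which is not designated.

No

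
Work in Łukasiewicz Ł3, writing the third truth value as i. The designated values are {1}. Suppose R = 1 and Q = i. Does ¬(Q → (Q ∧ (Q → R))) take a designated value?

No

Q → R = i → 1 = 1  [min(1, 1−½+1)]
Q ∧ (Q → R) = i ∧ 1 = i
Q → (Q ∧ (Q → R)) = i → i = 1
¬(Q → (Q ∧ (Q → R))) = ¬1 = 0
0 ∉ {1}.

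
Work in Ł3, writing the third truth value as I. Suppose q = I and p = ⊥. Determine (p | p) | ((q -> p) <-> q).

p | p = ⊥ | ⊥ = ⊥
q -> p = I -> ⊥ = I  [min(1, 1−½+0)]
(q -> p) <-> q = I <-> I = ⊤
(p | p) | ((q -> p) <-> q) = ⊥ | ⊤ = ⊤

⊤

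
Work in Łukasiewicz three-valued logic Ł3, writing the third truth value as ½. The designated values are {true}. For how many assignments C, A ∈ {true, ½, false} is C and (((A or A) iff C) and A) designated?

Designated under: (C=true, A=true).

1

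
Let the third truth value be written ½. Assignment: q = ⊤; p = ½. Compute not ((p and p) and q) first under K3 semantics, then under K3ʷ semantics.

½; ½

In K3: p and p = ½ and ½ = ½
(p and p) and q = ½ and ⊤ = ½
not ((p and p) and q) = not ½ = ½
In K3ʷ: p and p = ½ and ½ = ½
(p and p) and q = ½ and ⊤ = ½
not ((p and p) and q) = not ½ = ½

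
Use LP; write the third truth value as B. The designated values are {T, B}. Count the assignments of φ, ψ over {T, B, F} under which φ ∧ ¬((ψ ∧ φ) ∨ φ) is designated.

3

Designated under: (φ=B, ψ=T); (φ=B, ψ=B); (φ=B, ψ=F).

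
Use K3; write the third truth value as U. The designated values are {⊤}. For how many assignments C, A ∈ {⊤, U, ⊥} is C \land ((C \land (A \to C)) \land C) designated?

3

Designated under: (C=⊤, A=⊤); (C=⊤, A=U); (C=⊤, A=⊥).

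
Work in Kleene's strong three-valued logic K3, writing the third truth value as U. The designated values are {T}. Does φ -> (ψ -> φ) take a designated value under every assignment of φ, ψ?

No

Countermodel: φ=U, ψ=T gives U, which is not designated.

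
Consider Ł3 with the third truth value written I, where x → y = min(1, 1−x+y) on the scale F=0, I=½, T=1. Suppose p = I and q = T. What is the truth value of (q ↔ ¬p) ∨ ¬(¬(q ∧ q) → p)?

I

¬p = ¬I = I
q ↔ ¬p = T ↔ I = I
q ∧ q = T ∧ T = T
¬(q ∧ q) = ¬T = F
¬(q ∧ q) → p = F → I = T
¬(¬(q ∧ q) → p) = ¬T = F
(q ↔ ¬p) ∨ ¬(¬(q ∧ q) → p) = I ∨ F = I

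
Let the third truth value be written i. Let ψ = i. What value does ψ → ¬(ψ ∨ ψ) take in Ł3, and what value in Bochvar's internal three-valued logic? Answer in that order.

T; i

In Ł3: ψ ∨ ψ = i ∨ i = i
¬(ψ ∨ ψ) = ¬i = i
ψ → ¬(ψ ∨ ψ) = i → i = T
In Bochvar's internal three-valued logic: ψ ∨ ψ = i ∨ i = i
¬(ψ ∨ ψ) = ¬i = i
ψ → ¬(ψ ∨ ψ) = i → i = i  [any arg is the third value ⇒ result is the third value]
They differ because Ł3 and Bochvar's internal three-valued logic treat i differently under the binary connectives.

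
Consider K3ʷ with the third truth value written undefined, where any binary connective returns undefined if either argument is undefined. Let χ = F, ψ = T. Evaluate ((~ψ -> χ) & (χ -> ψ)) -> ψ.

~ψ = ~T = F
~ψ -> χ = F -> F = T
χ -> ψ = F -> T = T
(~ψ -> χ) & (χ -> ψ) = T & T = T
((~ψ -> χ) & (χ -> ψ)) -> ψ = T -> T = T

T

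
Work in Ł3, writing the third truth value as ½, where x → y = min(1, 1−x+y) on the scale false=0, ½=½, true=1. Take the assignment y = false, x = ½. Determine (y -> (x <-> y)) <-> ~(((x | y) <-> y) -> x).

false

x <-> y = ½ <-> false = ½
y -> (x <-> y) = false -> ½ = true
x | y = ½ | false = ½
(x | y) <-> y = ½ <-> false = ½
((x | y) <-> y) -> x = ½ -> ½ = true
~(((x | y) <-> y) -> x) = ~true = false
(y -> (x <-> y)) <-> ~(((x | y) <-> y) -> x) = true <-> false = false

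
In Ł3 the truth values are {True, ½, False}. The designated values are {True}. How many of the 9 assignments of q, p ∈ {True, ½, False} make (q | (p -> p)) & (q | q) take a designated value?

Designated under: (q=True, p=True); (q=True, p=½); (q=True, p=False).

3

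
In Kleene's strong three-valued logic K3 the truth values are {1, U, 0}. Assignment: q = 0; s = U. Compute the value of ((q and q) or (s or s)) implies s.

U

q and q = 0 and 0 = 0
s or s = U or U = U
(q and q) or (s or s) = 0 or U = U
((q and q) or (s or s)) implies s = U implies U = U  [not U or U]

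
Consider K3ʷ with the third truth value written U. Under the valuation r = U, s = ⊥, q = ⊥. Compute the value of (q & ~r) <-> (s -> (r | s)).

U

~r = ~U = U
q & ~r = ⊥ & U = U
r | s = U | ⊥ = U
s -> (r | s) = ⊥ -> U = U  [any arg is the third value ⇒ result is the third value]
(q & ~r) <-> (s -> (r | s)) = U <-> U = U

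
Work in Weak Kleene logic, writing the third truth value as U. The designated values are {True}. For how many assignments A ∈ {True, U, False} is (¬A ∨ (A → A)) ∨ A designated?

A=True: True ✓
A=U: U ·
A=False: True ✓

2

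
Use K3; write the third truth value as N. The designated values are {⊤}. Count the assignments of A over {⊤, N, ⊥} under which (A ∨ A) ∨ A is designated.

A=⊤: ⊤ ✓
A=N: N ·
A=⊥: ⊥ ·

1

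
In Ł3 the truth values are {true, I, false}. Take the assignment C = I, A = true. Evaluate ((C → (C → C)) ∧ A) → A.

true

C → C = I → I = true  [min(1, 1−½+½)]
C → (C → C) = I → true = true
(C → (C → C)) ∧ A = true ∧ true = true
((C → (C → C)) ∧ A) → A = true → true = true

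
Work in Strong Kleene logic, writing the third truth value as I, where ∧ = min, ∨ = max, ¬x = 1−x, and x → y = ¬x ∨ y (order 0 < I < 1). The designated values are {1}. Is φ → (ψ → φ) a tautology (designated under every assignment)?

Countermodel: φ=I, ψ=1 gives I, which is not designated.

No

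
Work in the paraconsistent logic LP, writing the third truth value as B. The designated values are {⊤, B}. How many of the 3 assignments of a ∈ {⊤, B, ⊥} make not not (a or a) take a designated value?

a=⊤: ⊤ ✓
a=B: B ✓
a=⊥: ⊥ ·

2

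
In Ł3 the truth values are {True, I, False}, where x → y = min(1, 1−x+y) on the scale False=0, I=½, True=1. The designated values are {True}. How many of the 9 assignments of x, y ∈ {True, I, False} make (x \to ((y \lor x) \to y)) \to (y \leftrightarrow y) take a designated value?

9

Of the 9 assignments, 9 give a value in {True}.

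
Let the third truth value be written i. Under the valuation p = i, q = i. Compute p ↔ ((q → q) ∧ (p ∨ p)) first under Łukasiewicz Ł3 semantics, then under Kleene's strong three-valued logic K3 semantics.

In Łukasiewicz Ł3: q → q = i → i = ⊤  [min(1, 1−½+½)]
p ∨ p = i ∨ i = i
(q → q) ∧ (p ∨ p) = ⊤ ∧ i = i
p ↔ ((q → q) ∧ (p ∨ p)) = i ↔ i = ⊤
In Kleene's strong three-valued logic K3: q → q = i → i = i
p ∨ p = i ∨ i = i
(q → q) ∧ (p ∨ p) = i ∧ i = i
p ↔ ((q → q) ∧ (p ∨ p)) = i ↔ i = i
They differ because Łukasiewicz Ł3 and Kleene's strong three-valued logic K3 treat i differently under implication.

⊤; i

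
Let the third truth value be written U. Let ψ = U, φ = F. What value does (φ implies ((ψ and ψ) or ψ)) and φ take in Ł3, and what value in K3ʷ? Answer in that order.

In Ł3: ψ and ψ = U and U = U
(ψ and ψ) or ψ = U or U = U
φ implies ((ψ and ψ) or ψ) = F implies U = T
(φ implies ((ψ and ψ) or ψ)) and φ = T and F = F
In K3ʷ: ψ and ψ = U and U = U
(ψ and ψ) or ψ = U or U = U
φ implies ((ψ and ψ) or ψ) = F implies U = U  [any arg is the third value ⇒ result is the third value]
(φ implies ((ψ and ψ) or ψ)) and φ = U and F = U
They differ because Ł3 and K3ʷ treat U differently under the binary connectives.

F; U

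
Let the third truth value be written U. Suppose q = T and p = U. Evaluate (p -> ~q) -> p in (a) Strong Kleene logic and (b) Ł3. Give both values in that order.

In Strong Kleene logic: ~q = ~T = F
p -> ~q = U -> F = U  [~U | F]
(p -> ~q) -> p = U -> U = U
In Ł3: ~q = ~T = F
p -> ~q = U -> F = U
(p -> ~q) -> p = U -> U = T
They differ because Strong Kleene logic and Ł3 treat U differently under implication.

U; T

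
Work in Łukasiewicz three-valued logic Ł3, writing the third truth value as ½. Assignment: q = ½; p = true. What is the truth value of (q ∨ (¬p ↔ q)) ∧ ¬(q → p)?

¬p = ¬true = false
¬p ↔ q = false ↔ ½ = ½  [1 − |0−½|]
q ∨ (¬p ↔ q) = ½ ∨ ½ = ½
q → p = ½ → true = true
¬(q → p) = ¬true = false
(q ∨ (¬p ↔ q)) ∧ ¬(q → p) = ½ ∧ false = false

false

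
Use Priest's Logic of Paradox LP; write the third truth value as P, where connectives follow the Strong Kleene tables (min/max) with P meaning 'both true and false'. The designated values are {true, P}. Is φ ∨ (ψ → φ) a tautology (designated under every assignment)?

No

Countermodel: φ=false, ψ=true gives false, which is not designated.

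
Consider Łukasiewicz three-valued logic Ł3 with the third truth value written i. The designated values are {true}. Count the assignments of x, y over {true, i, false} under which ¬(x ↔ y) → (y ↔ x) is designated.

7

Of the 9 assignments, 7 give a value in {true}.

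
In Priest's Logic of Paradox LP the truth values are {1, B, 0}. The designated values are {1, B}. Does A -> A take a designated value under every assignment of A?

Yes

Every assignment of A over {1, B, 0} gives a value in {1, B}.
In particular, with A=B: A -> A = B.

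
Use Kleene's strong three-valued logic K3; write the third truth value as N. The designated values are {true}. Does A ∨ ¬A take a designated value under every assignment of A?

No

Countermodel: A=N gives N, which is not designated.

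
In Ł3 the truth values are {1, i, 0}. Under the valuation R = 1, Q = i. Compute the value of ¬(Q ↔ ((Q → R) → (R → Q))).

0

Q → R = i → 1 = 1  [min(1, 1−½+1)]
R → Q = 1 → i = i
(Q → R) → (R → Q) = 1 → i = i
Q ↔ ((Q → R) → (R → Q)) = i ↔ i = 1
¬(Q ↔ ((Q → R) → (R → Q))) = ¬1 = 0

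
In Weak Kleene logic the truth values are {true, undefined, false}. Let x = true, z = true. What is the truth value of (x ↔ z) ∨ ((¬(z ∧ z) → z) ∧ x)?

true

x ↔ z = true ↔ true = true
z ∧ z = true ∧ true = true
¬(z ∧ z) = ¬true = false
¬(z ∧ z) → z = false → true = true
(¬(z ∧ z) → z) ∧ x = true ∧ true = true
(x ↔ z) ∨ ((¬(z ∧ z) → z) ∧ x) = true ∨ true = true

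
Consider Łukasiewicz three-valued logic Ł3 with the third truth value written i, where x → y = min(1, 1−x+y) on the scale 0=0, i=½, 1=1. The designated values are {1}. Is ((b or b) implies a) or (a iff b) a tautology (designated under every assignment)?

Countermodel: b=1, a=i gives i, which is not designated.

No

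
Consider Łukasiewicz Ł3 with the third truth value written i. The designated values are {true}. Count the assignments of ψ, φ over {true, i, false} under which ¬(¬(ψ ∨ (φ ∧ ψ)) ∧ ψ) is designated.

6

Of the 9 assignments, 6 give a value in {true}.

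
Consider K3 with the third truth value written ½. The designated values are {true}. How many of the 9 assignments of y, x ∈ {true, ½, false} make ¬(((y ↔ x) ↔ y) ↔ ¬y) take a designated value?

2

Designated under: (y=true, x=true); (y=false, x=false).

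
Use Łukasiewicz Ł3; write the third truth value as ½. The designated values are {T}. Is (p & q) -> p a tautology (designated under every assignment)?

Every assignment of p, q over {T, ½, F} gives a value in {T}.
In particular, with p=½, q=½: (p & q) -> p = T.

Yes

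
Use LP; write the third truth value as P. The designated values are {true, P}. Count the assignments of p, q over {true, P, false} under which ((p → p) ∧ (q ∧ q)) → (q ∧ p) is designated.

Of the 9 assignments, 8 give a value in {true, P}.

8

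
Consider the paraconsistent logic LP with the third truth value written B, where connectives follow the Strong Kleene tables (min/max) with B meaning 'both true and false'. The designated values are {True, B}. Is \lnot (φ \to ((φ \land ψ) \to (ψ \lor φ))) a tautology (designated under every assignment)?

No

Countermodel: φ=True, ψ=True gives False, which is not designated.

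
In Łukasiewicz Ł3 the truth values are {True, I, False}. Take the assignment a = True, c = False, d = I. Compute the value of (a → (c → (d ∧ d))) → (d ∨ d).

d ∧ d = I ∧ I = I
c → (d ∧ d) = False → I = True  [min(1, 1−0+½)]
a → (c → (d ∧ d)) = True → True = True
d ∨ d = I ∨ I = I
(a → (c → (d ∧ d))) → (d ∨ d) = True → I = I

I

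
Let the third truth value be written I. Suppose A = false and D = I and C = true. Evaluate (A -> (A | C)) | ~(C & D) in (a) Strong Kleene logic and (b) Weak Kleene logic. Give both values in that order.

true; I

In Strong Kleene logic: A | C = false | true = true
A -> (A | C) = false -> true = true
C & D = true & I = I
~(C & D) = ~I = I
(A -> (A | C)) | ~(C & D) = true | I = true
In Weak Kleene logic: A | C = false | true = true
A -> (A | C) = false -> true = true
C & D = true & I = I
~(C & D) = ~I = I
(A -> (A | C)) | ~(C & D) = true | I = I
They differ because Strong Kleene logic and Weak Kleene logic treat I differently under the binary connectives.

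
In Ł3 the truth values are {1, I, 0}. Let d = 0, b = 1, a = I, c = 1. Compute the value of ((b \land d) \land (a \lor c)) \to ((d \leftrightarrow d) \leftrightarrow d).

1

b \land d = 1 \land 0 = 0
a \lor c = I \lor 1 = 1
(b \land d) \land (a \lor c) = 0 \land 1 = 0
d \leftrightarrow d = 0 \leftrightarrow 0 = 1
(d \leftrightarrow d) \leftrightarrow d = 1 \leftrightarrow 0 = 0
((b \land d) \land (a \lor c)) \to ((d \leftrightarrow d) \leftrightarrow d) = 0 \to 0 = 1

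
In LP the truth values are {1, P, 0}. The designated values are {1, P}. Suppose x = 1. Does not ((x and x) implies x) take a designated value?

x and x = 1 and 1 = 1
(x and x) implies x = 1 implies 1 = 1
not ((x and x) implies x) = not 1 = 0
0 ∉ {1, P}.

No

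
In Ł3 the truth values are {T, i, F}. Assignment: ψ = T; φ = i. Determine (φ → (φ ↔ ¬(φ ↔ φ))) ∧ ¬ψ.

φ ↔ φ = i ↔ i = T  [1 − |½−½|]
¬(φ ↔ φ) = ¬T = F
φ ↔ ¬(φ ↔ φ) = i ↔ F = i
φ → (φ ↔ ¬(φ ↔ φ)) = i → i = T
¬ψ = ¬T = F
(φ → (φ ↔ ¬(φ ↔ φ))) ∧ ¬ψ = T ∧ F = F

F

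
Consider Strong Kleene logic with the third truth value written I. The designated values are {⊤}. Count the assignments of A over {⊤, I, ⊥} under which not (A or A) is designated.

1

A=⊤: ⊥ ·
A=I: I ·
A=⊥: ⊤ ✓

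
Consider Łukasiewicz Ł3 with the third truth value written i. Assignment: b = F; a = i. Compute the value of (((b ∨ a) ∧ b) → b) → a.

b ∨ a = F ∨ i = i
(b ∨ a) ∧ b = i ∧ F = F
((b ∨ a) ∧ b) → b = F → F = T
(((b ∨ a) ∧ b) → b) → a = T → i = i  [min(1, 1−1+½)]

i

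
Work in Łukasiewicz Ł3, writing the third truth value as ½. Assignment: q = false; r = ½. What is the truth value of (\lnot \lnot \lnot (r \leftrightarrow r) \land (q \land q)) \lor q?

r \leftrightarrow r = ½ \leftrightarrow ½ = true  [1 − |½−½|]
\lnot (r \leftrightarrow r) = \lnot true = false
\lnot \lnot (r \leftrightarrow r) = \lnot false = true
\lnot \lnot \lnot (r \leftrightarrow r) = \lnot true = false
q \land q = false \land false = false
\lnot \lnot \lnot (r \leftrightarrow r) \land (q \land q) = false \land false = false
(\lnot \lnot \lnot (r \leftrightarrow r) \land (q \land q)) \lor q = false \lor false = false

false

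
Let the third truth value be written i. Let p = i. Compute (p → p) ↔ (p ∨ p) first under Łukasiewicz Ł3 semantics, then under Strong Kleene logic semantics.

i; i

In Łukasiewicz Ł3: p → p = i → i = T  [min(1, 1−½+½)]
p ∨ p = i ∨ i = i
(p → p) ↔ (p ∨ p) = T ↔ i = i
In Strong Kleene logic: p → p = i → i = i
p ∨ p = i ∨ i = i
(p → p) ↔ (p ∨ p) = i ↔ i = i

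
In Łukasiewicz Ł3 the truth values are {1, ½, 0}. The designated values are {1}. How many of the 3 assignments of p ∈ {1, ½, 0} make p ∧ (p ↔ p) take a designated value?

1

p=1: 1 ✓
p=½: ½ ·
p=0: 0 ·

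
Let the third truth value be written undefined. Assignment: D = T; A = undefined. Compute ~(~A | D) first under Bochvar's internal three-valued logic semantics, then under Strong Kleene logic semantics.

In Bochvar's internal three-valued logic: ~A = ~undefined = undefined
~A | D = undefined | T = undefined
~(~A | D) = ~undefined = undefined
In Strong Kleene logic: ~A = ~undefined = undefined
~A | D = undefined | T = T
~(~A | D) = ~T = F
They differ because Bochvar's internal three-valued logic and Strong Kleene logic treat undefined differently under the binary connectives.

undefined; F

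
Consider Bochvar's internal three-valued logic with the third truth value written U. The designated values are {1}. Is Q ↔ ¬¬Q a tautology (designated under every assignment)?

No

Countermodel: Q=U gives U, which is not designated.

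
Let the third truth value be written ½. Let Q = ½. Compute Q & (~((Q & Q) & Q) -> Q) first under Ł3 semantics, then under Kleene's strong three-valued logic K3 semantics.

In Ł3: Q & Q = ½ & ½ = ½
(Q & Q) & Q = ½ & ½ = ½
~((Q & Q) & Q) = ~½ = ½
~((Q & Q) & Q) -> Q = ½ -> ½ = true  [min(1, 1−½+½)]
Q & (~((Q & Q) & Q) -> Q) = ½ & true = ½
In Kleene's strong three-valued logic K3: Q & Q = ½ & ½ = ½
(Q & Q) & Q = ½ & ½ = ½
~((Q & Q) & Q) = ~½ = ½
~((Q & Q) & Q) -> Q = ½ -> ½ = ½  [~½ | ½]
Q & (~((Q & Q) & Q) -> Q) = ½ & ½ = ½

½; ½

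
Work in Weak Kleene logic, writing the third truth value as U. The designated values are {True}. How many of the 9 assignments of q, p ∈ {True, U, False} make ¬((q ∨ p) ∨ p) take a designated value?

Designated under: (q=False, p=False).

1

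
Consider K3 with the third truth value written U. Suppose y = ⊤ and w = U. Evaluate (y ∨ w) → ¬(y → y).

⊥

y ∨ w = ⊤ ∨ U = ⊤
y → y = ⊤ → ⊤ = ⊤
¬(y → y) = ¬⊤ = ⊥
(y ∨ w) → ¬(y → y) = ⊤ → ⊥ = ⊥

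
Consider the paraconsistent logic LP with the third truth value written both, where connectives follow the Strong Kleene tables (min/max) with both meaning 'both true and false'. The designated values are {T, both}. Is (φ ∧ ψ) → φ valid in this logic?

Every assignment of φ, ψ over {T, both, F} gives a value in {T, both}.
In particular, with φ=both, ψ=both: (φ ∧ ψ) → φ = both.

Yes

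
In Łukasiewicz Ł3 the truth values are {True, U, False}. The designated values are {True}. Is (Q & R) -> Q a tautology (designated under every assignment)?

Yes

Every assignment of Q, R over {True, U, False} gives a value in {True}.
In particular, with Q=U, R=U: (Q & R) -> Q = True.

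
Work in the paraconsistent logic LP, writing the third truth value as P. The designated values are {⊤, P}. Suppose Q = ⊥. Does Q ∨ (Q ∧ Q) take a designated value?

Q ∧ Q = ⊥ ∧ ⊥ = ⊥
Q ∨ (Q ∧ Q) = ⊥ ∨ ⊥ = ⊥
⊥ ∉ {⊤, P}.

No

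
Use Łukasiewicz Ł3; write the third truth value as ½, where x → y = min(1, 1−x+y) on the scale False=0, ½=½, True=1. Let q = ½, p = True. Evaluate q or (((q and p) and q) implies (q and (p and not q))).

True

q and p = ½ and True = ½
(q and p) and q = ½ and ½ = ½
not q = not ½ = ½
p and not q = True and ½ = ½
q and (p and not q) = ½ and ½ = ½
((q and p) and q) implies (q and (p and not q)) = ½ implies ½ = True  [min(1, 1−½+½)]
q or (((q and p) and q) implies (q and (p and not q))) = ½ or True = True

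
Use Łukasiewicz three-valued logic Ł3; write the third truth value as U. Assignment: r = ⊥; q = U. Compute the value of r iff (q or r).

q or r = U or ⊥ = U
r iff (q or r) = ⊥ iff U = U  [1 − |0−½|]

U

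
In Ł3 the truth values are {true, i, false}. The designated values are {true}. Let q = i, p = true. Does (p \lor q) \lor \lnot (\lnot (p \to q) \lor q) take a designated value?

Yes

p \lor q = true \lor i = true
p \to q = true \to i = i
\lnot (p \to q) = \lnot i = i
\lnot (p \to q) \lor q = i \lor i = i
\lnot (\lnot (p \to q) \lor q) = \lnot i = i
(p \lor q) \lor \lnot (\lnot (p \to q) \lor q) = true \lor i = true
true ∈ {true}.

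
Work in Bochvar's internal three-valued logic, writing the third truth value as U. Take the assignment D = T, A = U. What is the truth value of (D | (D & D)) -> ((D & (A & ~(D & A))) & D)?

U

D & D = T & T = T
D | (D & D) = T | T = T
D & A = T & U = U
~(D & A) = ~U = U
A & ~(D & A) = U & U = U
D & (A & ~(D & A)) = T & U = U
(D & (A & ~(D & A))) & D = U & T = U
(D | (D & D)) -> ((D & (A & ~(D & A))) & D) = T -> U = U  [any arg is the third value ⇒ result is the third value]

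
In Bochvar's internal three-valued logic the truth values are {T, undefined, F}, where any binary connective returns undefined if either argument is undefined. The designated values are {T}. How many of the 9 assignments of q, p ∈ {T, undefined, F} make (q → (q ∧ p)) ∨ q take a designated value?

4

Designated under: (q=T, p=T); (q=T, p=F); (q=F, p=T); (q=F, p=F).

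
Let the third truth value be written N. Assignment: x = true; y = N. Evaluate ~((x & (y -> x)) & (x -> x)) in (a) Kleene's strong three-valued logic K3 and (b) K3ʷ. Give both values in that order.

false; N

In Kleene's strong three-valued logic K3: y -> x = N -> true = true  [~N | true]
x & (y -> x) = true & true = true
x -> x = true -> true = true
(x & (y -> x)) & (x -> x) = true & true = true
~((x & (y -> x)) & (x -> x)) = ~true = false
In K3ʷ: y -> x = N -> true = N  [any arg is the third value ⇒ result is the third value]
x & (y -> x) = true & N = N
x -> x = true -> true = true
(x & (y -> x)) & (x -> x) = N & true = N
~((x & (y -> x)) & (x -> x)) = ~N = N
They differ because Kleene's strong three-valued logic K3 and K3ʷ treat N differently under the binary connectives.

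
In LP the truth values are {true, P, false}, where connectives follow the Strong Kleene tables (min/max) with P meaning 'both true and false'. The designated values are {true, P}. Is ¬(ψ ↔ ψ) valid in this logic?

No

Countermodel: ψ=true gives false, which is not designated.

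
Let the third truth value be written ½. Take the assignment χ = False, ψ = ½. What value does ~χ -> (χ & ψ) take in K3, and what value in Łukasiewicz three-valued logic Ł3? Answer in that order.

False; False

In K3: ~χ = ~False = True
χ & ψ = False & ½ = False
~χ -> (χ & ψ) = True -> False = False
In Łukasiewicz three-valued logic Ł3: ~χ = ~False = True
χ & ψ = False & ½ = False
~χ -> (χ & ψ) = True -> False = False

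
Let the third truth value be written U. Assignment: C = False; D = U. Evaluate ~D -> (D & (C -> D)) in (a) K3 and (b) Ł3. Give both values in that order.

In K3: ~D = ~U = U
C -> D = False -> U = True  [~False | U]
D & (C -> D) = U & True = U
~D -> (D & (C -> D)) = U -> U = U
In Ł3: ~D = ~U = U
C -> D = False -> U = True  [min(1, 1−0+½)]
D & (C -> D) = U & True = U
~D -> (D & (C -> D)) = U -> U = True
They differ because K3 and Ł3 treat U differently under implication.

U; True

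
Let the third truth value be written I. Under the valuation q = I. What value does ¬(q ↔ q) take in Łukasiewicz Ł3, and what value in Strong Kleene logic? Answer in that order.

False; I

In Łukasiewicz Ł3: q ↔ q = I ↔ I = True
¬(q ↔ q) = ¬True = False
In Strong Kleene logic: q ↔ q = I ↔ I = I
¬(q ↔ q) = ¬I = I
They differ because Łukasiewicz Ł3 and Strong Kleene logic treat I differently under implication.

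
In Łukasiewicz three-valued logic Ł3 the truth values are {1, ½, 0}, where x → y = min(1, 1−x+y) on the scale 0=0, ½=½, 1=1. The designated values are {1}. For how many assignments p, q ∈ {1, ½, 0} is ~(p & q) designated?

Of the 9 assignments, 5 give a value in {1}.

5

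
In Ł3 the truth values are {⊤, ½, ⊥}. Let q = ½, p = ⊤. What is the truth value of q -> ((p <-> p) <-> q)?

p <-> p = ⊤ <-> ⊤ = ⊤
(p <-> p) <-> q = ⊤ <-> ½ = ½  [1 − |1−½|]
q -> ((p <-> p) <-> q) = ½ -> ½ = ⊤

⊤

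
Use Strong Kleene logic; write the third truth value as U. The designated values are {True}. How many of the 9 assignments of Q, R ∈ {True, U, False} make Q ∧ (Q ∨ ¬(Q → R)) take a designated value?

Designated under: (Q=True, R=True); (Q=True, R=U); (Q=True, R=False).

3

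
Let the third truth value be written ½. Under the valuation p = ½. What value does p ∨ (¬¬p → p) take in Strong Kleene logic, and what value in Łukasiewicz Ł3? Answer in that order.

½; T

In Strong Kleene logic: ¬p = ¬½ = ½
¬¬p = ¬½ = ½
¬¬p → p = ½ → ½ = ½  [¬½ ∨ ½]
p ∨ (¬¬p → p) = ½ ∨ ½ = ½
In Łukasiewicz Ł3: ¬p = ¬½ = ½
¬¬p = ¬½ = ½
¬¬p → p = ½ → ½ = T
p ∨ (¬¬p → p) = ½ ∨ T = T
They differ because Strong Kleene logic and Łukasiewicz Ł3 treat ½ differently under implication.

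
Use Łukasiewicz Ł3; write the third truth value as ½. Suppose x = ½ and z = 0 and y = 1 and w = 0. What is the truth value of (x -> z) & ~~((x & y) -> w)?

½

x -> z = ½ -> 0 = ½
x & y = ½ & 1 = ½
(x & y) -> w = ½ -> 0 = ½
~((x & y) -> w) = ~½ = ½
~~((x & y) -> w) = ~½ = ½
(x -> z) & ~~((x & y) -> w) = ½ & ½ = ½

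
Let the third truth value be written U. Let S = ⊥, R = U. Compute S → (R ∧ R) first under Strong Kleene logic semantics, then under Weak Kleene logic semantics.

⊤; U

In Strong Kleene logic: R ∧ R = U ∧ U = U
S → (R ∧ R) = ⊥ → U = ⊤  [¬⊥ ∨ U]
In Weak Kleene logic: R ∧ R = U ∧ U = U
S → (R ∧ R) = ⊥ → U = U  [any arg is the third value ⇒ result is the third value]
They differ because Strong Kleene logic and Weak Kleene logic treat U differently under the binary connectives.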